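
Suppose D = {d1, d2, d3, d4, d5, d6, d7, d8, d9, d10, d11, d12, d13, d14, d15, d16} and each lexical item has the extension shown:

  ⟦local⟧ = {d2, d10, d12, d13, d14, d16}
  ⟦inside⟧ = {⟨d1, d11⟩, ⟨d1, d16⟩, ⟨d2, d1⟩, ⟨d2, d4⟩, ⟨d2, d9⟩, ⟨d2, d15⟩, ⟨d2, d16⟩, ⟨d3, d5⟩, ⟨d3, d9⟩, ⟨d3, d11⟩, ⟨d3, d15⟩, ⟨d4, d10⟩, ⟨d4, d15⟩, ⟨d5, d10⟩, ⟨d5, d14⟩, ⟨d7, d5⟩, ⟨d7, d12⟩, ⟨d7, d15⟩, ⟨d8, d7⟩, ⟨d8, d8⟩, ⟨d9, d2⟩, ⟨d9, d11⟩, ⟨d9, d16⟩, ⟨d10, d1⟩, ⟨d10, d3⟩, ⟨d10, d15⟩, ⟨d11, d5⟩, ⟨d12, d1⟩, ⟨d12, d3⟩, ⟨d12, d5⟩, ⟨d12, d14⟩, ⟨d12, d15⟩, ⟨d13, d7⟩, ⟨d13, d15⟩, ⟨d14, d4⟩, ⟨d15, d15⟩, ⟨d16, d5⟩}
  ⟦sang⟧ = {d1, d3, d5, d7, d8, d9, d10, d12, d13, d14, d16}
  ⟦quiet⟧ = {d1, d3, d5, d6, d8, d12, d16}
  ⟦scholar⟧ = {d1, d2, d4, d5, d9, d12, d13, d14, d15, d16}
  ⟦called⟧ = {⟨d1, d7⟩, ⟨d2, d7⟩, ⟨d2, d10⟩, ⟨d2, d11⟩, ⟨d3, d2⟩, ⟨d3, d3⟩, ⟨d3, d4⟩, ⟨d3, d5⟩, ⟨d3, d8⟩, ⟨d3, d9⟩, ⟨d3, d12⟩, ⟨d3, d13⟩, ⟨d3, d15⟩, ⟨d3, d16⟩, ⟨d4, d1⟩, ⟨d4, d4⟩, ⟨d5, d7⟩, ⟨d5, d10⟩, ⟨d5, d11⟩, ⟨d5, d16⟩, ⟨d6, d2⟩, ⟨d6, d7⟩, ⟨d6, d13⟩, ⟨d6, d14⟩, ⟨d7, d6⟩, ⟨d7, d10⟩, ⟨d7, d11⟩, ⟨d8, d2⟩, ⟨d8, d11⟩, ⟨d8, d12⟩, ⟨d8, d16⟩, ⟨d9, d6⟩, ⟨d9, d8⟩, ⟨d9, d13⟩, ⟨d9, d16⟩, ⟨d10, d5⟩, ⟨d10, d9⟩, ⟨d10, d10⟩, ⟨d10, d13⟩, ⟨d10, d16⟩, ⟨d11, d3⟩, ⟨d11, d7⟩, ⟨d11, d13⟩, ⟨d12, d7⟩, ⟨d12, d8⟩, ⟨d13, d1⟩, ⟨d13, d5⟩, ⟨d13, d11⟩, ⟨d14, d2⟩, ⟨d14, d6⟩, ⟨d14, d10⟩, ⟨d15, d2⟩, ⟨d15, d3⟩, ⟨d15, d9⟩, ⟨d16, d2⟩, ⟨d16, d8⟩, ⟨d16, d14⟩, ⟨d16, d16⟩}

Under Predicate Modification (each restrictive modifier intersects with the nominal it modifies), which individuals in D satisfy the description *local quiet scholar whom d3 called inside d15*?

⟦whom d3 called⟧ = {x : ⟨d3, x⟩ ∈ ⟦called⟧} = {d2, d3, d4, d5, d8, d9, d12, d13, d15, d16}
⟦inside d15⟧ = {x : ⟨x, d15⟩ ∈ ⟦inside⟧} = {d2, d3, d4, d7, d10, d12, d13, d15}
⟦scholar⟧ = {d1, d2, d4, d5, d9, d12, d13, d14, d15, d16}
… ∩ ⟦whom d3 called⟧ = {d1, d2, d4, d5, d9, d12, d13, d14, d15, d16} ∩ {d2, d3, d4, d5, d8, d9, d12, d13, d15, d16} = {d2, d4, d5, d9, d12, d13, d15, d16}
… ∩ ⟦inside d15⟧ = {d2, d4, d5, d9, d12, d13, d15, d16} ∩ {d2, d3, d4, d7, d10, d12, d13, d15} = {d2, d4, d12, d13, d15}
… ∩ ⟦local⟧ = {d2, d4, d12, d13, d15} ∩ {d2, d10, d12, d13, d14, d16} = {d2, d12, d13}
… ∩ ⟦quiet⟧ = {d2, d12, d13} ∩ {d1, d3, d5, d6, d8, d12, d16} = {d12}
So ⟦local quiet scholar whom d3 called inside d15⟧ = {d12}.

{d12}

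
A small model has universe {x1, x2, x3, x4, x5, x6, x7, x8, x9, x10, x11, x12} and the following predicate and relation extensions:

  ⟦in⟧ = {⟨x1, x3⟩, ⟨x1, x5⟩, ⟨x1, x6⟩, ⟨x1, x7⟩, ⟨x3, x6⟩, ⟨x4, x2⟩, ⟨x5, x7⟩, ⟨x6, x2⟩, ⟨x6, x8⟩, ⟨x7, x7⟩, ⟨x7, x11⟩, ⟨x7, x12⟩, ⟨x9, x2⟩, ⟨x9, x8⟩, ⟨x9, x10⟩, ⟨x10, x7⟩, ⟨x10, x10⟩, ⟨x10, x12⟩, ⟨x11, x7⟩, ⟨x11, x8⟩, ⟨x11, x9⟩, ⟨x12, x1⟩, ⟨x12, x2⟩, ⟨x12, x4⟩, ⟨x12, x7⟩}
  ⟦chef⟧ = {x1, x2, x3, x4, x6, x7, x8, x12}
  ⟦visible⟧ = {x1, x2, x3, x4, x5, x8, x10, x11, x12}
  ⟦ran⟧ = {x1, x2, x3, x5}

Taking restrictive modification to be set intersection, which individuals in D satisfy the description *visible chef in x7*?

⟦in x7⟧ = {x : ⟨x, x7⟩ ∈ ⟦in⟧} = {x1, x5, x7, x10, x11, x12}
⟦chef⟧ = {x1, x2, x3, x4, x6, x7, x8, x12}
… ∩ ⟦in x7⟧ = {x1, x2, x3, x4, x6, x7, x8, x12} ∩ {x1, x5, x7, x10, x11, x12} = {x1, x7, x12}
… ∩ ⟦visible⟧ = {x1, x7, x12} ∩ {x1, x2, x3, x4, x5, x8, x10, x11, x12} = {x1, x12}
So ⟦visible chef in x7⟧ = {x1, x12}.

{x1, x12}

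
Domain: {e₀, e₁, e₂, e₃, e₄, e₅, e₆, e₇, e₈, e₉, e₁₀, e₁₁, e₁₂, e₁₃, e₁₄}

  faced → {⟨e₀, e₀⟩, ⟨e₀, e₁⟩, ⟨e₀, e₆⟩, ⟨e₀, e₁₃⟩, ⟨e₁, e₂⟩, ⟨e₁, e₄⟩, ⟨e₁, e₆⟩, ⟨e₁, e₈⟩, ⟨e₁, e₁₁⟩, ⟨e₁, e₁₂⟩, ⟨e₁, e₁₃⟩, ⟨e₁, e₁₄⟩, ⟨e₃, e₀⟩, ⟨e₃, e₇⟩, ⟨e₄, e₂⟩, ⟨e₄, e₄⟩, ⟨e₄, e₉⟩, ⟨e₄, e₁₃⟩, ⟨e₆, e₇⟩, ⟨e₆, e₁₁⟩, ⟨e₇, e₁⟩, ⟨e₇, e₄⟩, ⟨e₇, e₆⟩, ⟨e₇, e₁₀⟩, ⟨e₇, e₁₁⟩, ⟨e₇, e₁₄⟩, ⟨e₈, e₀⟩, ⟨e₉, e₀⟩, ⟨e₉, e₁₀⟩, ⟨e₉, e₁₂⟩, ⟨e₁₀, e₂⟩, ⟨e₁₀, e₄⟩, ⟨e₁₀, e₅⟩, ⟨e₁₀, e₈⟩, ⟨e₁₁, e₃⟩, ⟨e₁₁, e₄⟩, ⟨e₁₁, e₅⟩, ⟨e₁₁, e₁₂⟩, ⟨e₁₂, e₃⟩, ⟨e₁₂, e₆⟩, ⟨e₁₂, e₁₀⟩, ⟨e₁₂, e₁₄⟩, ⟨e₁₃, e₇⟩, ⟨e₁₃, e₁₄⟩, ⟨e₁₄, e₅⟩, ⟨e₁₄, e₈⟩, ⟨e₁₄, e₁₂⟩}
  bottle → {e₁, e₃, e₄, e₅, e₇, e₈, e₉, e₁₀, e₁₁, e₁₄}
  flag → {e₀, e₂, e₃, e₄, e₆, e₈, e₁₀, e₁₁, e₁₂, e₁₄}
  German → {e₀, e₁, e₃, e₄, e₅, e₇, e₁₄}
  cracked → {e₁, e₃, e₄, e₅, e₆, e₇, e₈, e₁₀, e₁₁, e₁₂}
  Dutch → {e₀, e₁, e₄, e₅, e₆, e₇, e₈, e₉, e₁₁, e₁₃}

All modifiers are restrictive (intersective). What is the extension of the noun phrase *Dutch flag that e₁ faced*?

{e₄, e₆, e₈, e₁₁}

⟦that e₁ faced⟧ = {x : ⟨e₁, x⟩ ∈ ⟦faced⟧} = {e₂, e₄, e₆, e₈, e₁₁, e₁₂, e₁₃, e₁₄}
⟦flag⟧ = {e₀, e₂, e₃, e₄, e₆, e₈, e₁₀, e₁₁, e₁₂, e₁₄}
… ∩ ⟦that e₁ faced⟧ = {e₀, e₂, e₃, e₄, e₆, e₈, e₁₀, e₁₁, e₁₂, e₁₄} ∩ {e₂, e₄, e₆, e₈, e₁₁, e₁₂, e₁₃, e₁₄} = {e₂, e₄, e₆, e₈, e₁₁, e₁₂, e₁₄}
… ∩ ⟦Dutch⟧ = {e₂, e₄, e₆, e₈, e₁₁, e₁₂, e₁₄} ∩ {e₀, e₁, e₄, e₅, e₆, e₇, e₈, e₉, e₁₁, e₁₃} = {e₄, e₆, e₈, e₁₁}
So ⟦Dutch flag that e₁ faced⟧ = {e₄, e₆, e₈, e₁₁}.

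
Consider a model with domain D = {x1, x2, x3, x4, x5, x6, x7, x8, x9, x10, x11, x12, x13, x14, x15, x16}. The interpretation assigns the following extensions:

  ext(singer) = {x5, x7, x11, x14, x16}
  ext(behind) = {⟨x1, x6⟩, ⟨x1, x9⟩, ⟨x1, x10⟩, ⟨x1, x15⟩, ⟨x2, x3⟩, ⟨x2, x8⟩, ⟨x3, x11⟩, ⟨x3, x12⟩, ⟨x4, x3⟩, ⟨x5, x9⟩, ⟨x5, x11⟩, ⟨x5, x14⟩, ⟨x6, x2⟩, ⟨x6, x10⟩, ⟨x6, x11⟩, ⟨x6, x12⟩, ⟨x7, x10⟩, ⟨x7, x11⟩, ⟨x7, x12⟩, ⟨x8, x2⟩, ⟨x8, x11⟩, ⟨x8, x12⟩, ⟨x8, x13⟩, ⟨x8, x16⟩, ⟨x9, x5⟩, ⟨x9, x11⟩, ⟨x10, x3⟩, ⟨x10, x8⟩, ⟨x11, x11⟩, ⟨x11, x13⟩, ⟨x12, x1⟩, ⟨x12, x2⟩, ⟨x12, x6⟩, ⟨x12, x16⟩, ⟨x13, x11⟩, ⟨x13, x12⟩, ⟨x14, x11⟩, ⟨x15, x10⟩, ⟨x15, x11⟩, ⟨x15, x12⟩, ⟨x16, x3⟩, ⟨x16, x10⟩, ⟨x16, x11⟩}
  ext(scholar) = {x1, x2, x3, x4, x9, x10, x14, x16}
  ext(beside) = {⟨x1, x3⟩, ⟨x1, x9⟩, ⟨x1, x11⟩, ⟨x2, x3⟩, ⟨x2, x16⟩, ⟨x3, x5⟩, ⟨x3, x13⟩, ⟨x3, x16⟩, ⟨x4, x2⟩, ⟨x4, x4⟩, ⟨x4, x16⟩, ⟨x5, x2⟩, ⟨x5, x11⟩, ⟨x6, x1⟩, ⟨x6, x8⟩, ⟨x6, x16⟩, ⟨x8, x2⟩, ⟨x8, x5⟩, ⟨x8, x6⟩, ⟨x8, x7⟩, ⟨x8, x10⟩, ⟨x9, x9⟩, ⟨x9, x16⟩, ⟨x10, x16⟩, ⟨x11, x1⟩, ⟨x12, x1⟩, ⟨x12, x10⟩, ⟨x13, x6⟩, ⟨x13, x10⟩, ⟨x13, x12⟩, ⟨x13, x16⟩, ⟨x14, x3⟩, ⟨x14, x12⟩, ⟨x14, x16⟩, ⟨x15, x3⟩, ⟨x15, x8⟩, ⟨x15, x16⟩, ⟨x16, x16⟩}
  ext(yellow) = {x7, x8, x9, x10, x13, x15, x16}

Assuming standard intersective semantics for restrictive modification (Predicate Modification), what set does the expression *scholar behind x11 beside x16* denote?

⟦behind x11⟧ = {x : ⟨x, x11⟩ ∈ ⟦behind⟧} = {x3, x5, x6, x7, x8, x9, x11, x13, x14, x15, x16}
⟦beside x16⟧ = {x : ⟨x, x16⟩ ∈ ⟦beside⟧} = {x2, x3, x4, x6, x9, x10, x13, x14, x15, x16}
⟦scholar⟧ = {x1, x2, x3, x4, x9, x10, x14, x16}
… ∩ ⟦behind x11⟧ = {x1, x2, x3, x4, x9, x10, x14, x16} ∩ {x3, x5, x6, x7, x8, x9, x11, x13, x14, x15, x16} = {x3, x9, x14, x16}
… ∩ ⟦beside x16⟧ = {x3, x9, x14, x16} ∩ {x2, x3, x4, x6, x9, x10, x13, x14, x15, x16} = {x3, x9, x14, x16}
So ⟦scholar behind x11 beside x16⟧ = {x3, x9, x14, x16}.

{x3, x9, x14, x16}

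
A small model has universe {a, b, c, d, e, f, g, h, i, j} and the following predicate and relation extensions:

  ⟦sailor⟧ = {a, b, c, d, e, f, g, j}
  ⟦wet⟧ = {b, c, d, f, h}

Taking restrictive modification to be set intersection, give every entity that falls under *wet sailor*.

⟦sailor⟧ = {a, b, c, d, e, f, g, j}
… ∩ ⟦wet⟧ = {a, b, c, d, e, f, g, j} ∩ {b, c, d, f, h} = {b, c, d, f}
So ⟦wet sailor⟧ = {b, c, d, f}.

{b, c, d, f}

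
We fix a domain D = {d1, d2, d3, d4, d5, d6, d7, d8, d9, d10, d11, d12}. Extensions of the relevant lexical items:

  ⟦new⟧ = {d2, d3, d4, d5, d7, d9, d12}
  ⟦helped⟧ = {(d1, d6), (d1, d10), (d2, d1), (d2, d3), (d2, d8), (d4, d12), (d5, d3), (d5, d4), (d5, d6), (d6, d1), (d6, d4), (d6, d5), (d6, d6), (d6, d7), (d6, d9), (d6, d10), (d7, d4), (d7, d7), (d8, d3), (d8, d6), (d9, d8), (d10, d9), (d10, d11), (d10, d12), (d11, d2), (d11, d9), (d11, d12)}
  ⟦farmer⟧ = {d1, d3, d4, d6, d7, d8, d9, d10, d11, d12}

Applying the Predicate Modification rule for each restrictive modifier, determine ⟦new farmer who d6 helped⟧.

{d4, d7, d9}

⟦who d6 helped⟧ = {x : ⟨d6, x⟩ ∈ ⟦helped⟧} = {d1, d4, d5, d6, d7, d9, d10}
⟦farmer⟧ = {d1, d3, d4, d6, d7, d8, d9, d10, d11, d12}
… ∩ ⟦who d6 helped⟧ = {d1, d3, d4, d6, d7, d8, d9, d10, d11, d12} ∩ {d1, d4, d5, d6, d7, d9, d10} = {d1, d4, d6, d7, d9, d10}
… ∩ ⟦new⟧ = {d1, d4, d6, d7, d9, d10} ∩ {d2, d3, d4, d5, d7, d9, d12} = {d4, d7, d9}
So ⟦new farmer who d6 helped⟧ = {d4, d7, d9}.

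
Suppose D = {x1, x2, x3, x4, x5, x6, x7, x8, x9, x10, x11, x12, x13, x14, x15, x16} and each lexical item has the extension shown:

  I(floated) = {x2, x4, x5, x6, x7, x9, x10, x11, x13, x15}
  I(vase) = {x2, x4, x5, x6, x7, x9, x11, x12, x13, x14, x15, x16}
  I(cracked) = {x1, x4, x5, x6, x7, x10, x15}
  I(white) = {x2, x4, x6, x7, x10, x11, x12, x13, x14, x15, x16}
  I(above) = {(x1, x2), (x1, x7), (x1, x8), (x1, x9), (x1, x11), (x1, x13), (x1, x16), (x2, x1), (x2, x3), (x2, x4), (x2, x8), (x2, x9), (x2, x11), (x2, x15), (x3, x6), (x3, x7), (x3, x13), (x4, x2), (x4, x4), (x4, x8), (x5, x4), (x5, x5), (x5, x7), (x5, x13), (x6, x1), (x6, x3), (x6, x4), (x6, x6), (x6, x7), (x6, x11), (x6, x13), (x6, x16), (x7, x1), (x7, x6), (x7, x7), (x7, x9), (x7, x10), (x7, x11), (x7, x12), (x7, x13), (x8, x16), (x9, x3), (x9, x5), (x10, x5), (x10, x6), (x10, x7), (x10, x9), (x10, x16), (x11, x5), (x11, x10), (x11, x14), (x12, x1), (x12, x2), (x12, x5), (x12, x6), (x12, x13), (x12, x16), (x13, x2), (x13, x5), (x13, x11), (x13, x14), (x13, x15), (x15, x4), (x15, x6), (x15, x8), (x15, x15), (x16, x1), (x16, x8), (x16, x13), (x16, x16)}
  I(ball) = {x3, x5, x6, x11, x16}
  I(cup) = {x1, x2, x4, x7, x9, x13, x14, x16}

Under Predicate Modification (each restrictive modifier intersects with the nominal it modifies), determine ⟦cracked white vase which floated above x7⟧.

⟦which floated⟧ = ⟦floated⟧ = {x2, x4, x5, x6, x7, x9, x10, x11, x13, x15}
⟦above x7⟧ = {x : ⟨x, x7⟩ ∈ ⟦above⟧} = {x1, x3, x5, x6, x7, x10}
⟦vase⟧ = {x2, x4, x5, x6, x7, x9, x11, x12, x13, x14, x15, x16}
… ∩ ⟦which floated⟧ = {x2, x4, x5, x6, x7, x9, x11, x12, x13, x14, x15, x16} ∩ {x2, x4, x5, x6, x7, x9, x10, x11, x13, x15} = {x2, x4, x5, x6, x7, x9, x11, x13, x15}
… ∩ ⟦above x7⟧ = {x2, x4, x5, x6, x7, x9, x11, x13, x15} ∩ {x1, x3, x5, x6, x7, x10} = {x5, x6, x7}
… ∩ ⟦cracked⟧ = {x5, x6, x7} ∩ {x1, x4, x5, x6, x7, x10, x15} = {x5, x6, x7}
… ∩ ⟦white⟧ = {x5, x6, x7} ∩ {x2, x4, x6, x7, x10, x11, x12, x13, x14, x15, x16} = {x6, x7}
So ⟦cracked white vase which floated above x7⟧ = {x6, x7}.

{x6, x7}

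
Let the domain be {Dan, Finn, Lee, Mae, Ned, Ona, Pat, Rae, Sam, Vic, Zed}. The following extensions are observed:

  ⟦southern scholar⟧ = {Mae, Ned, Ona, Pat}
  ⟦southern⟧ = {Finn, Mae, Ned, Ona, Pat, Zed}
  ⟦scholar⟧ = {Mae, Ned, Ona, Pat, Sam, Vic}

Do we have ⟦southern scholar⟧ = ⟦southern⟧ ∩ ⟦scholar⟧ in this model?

yes

⟦southern⟧ ∩ ⟦scholar⟧ = {Finn, Mae, Ned, Ona, Pat, Zed} ∩ {Mae, Ned, Ona, Pat, Sam, Vic} = {Mae, Ned, Ona, Pat}
Observed ⟦southern scholar⟧ = {Mae, Ned, Ona, Pat}.
These coincide, so the modifier is intersective here.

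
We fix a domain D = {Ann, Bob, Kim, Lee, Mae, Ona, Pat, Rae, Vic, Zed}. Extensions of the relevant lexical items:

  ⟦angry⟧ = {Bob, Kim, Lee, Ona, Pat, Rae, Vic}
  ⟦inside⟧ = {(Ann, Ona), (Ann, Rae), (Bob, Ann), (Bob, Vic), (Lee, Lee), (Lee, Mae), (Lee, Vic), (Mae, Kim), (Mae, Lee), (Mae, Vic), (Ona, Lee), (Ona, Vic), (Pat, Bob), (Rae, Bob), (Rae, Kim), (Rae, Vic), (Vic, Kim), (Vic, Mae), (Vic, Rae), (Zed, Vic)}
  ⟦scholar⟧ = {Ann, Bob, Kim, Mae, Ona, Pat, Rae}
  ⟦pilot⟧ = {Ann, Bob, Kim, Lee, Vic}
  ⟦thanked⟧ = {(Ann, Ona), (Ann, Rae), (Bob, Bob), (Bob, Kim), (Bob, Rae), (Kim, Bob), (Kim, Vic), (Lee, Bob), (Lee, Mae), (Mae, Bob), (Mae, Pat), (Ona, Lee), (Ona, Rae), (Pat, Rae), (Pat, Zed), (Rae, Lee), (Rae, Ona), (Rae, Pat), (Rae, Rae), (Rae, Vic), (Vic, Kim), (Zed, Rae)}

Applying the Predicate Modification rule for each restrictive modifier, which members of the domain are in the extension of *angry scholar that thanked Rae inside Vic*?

⟦that thanked Rae⟧ = {x : ⟨x, Rae⟩ ∈ ⟦thanked⟧} = {Ann, Bob, Ona, Pat, Rae, Zed}
⟦inside Vic⟧ = {x : ⟨x, Vic⟩ ∈ ⟦inside⟧} = {Bob, Lee, Mae, Ona, Rae, Zed}
⟦scholar⟧ = {Ann, Bob, Kim, Mae, Ona, Pat, Rae}
… ∩ ⟦that thanked Rae⟧ = {Ann, Bob, Kim, Mae, Ona, Pat, Rae} ∩ {Ann, Bob, Ona, Pat, Rae, Zed} = {Ann, Bob, Ona, Pat, Rae}
… ∩ ⟦inside Vic⟧ = {Ann, Bob, Ona, Pat, Rae} ∩ {Bob, Lee, Mae, Ona, Rae, Zed} = {Bob, Ona, Rae}
… ∩ ⟦angry⟧ = {Bob, Ona, Rae} ∩ {Bob, Kim, Lee, Ona, Pat, Rae, Vic} = {Bob, Ona, Rae}
So ⟦angry scholar that thanked Rae inside Vic⟧ = {Bob, Ona, Rae}.

{Bob, Ona, Rae}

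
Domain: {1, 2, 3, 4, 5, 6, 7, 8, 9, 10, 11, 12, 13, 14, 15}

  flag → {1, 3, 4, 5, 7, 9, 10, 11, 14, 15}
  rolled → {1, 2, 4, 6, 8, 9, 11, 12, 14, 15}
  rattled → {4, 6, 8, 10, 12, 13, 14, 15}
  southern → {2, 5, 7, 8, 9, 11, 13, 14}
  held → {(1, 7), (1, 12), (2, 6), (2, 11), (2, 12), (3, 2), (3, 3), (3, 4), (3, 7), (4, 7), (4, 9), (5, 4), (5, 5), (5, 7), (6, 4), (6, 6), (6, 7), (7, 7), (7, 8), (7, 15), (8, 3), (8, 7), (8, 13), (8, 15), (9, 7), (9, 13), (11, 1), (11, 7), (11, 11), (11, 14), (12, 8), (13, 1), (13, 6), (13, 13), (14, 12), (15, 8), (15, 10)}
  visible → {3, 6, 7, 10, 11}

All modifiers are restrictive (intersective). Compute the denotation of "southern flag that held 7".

{5, 7, 9, 11}

⟦that held 7⟧ = {x : ⟨x, 7⟩ ∈ ⟦held⟧} = {1, 3, 4, 5, 6, 7, 8, 9, 11}
⟦flag⟧ = {1, 3, 4, 5, 7, 9, 10, 11, 14, 15}
… ∩ ⟦that held 7⟧ = {1, 3, 4, 5, 7, 9, 10, 11, 14, 15} ∩ {1, 3, 4, 5, 6, 7, 8, 9, 11} = {1, 3, 4, 5, 7, 9, 11}
… ∩ ⟦southern⟧ = {1, 3, 4, 5, 7, 9, 11} ∩ {2, 5, 7, 8, 9, 11, 13, 14} = {5, 7, 9, 11}
So ⟦southern flag that held 7⟧ = {5, 7, 9, 11}.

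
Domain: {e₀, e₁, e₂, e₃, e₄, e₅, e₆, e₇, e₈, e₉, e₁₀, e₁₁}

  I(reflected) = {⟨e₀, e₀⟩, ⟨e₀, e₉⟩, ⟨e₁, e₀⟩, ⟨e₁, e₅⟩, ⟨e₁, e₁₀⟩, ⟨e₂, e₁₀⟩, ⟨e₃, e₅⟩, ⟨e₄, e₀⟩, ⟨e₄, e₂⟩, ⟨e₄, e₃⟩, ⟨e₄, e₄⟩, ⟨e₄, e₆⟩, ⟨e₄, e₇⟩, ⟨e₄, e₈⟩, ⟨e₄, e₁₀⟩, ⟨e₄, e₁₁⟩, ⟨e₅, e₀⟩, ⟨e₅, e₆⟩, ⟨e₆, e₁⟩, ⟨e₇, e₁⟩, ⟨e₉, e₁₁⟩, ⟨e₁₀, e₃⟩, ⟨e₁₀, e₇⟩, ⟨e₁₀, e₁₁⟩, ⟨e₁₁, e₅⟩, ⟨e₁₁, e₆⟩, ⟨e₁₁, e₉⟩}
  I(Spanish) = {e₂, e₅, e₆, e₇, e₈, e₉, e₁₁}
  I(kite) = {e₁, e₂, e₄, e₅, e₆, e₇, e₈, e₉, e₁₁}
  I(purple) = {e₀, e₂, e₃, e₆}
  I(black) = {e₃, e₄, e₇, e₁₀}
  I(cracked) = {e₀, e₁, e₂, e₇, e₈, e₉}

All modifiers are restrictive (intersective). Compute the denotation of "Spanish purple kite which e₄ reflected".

{e₂, e₆}

⟦which e₄ reflected⟧ = {x : ⟨e₄, x⟩ ∈ ⟦reflected⟧} = {e₀, e₂, e₃, e₄, e₆, e₇, e₈, e₁₀, e₁₁}
⟦kite⟧ = {e₁, e₂, e₄, e₅, e₆, e₇, e₈, e₉, e₁₁}
… ∩ ⟦which e₄ reflected⟧ = {e₁, e₂, e₄, e₅, e₆, e₇, e₈, e₉, e₁₁} ∩ {e₀, e₂, e₃, e₄, e₆, e₇, e₈, e₁₀, e₁₁} = {e₂, e₄, e₆, e₇, e₈, e₁₁}
… ∩ ⟦Spanish⟧ = {e₂, e₄, e₆, e₇, e₈, e₁₁} ∩ {e₂, e₅, e₆, e₇, e₈, e₉, e₁₁} = {e₂, e₆, e₇, e₈, e₁₁}
… ∩ ⟦purple⟧ = {e₂, e₆, e₇, e₈, e₁₁} ∩ {e₀, e₂, e₃, e₆} = {e₂, e₆}
So ⟦Spanish purple kite which e₄ reflected⟧ = {e₂, e₆}.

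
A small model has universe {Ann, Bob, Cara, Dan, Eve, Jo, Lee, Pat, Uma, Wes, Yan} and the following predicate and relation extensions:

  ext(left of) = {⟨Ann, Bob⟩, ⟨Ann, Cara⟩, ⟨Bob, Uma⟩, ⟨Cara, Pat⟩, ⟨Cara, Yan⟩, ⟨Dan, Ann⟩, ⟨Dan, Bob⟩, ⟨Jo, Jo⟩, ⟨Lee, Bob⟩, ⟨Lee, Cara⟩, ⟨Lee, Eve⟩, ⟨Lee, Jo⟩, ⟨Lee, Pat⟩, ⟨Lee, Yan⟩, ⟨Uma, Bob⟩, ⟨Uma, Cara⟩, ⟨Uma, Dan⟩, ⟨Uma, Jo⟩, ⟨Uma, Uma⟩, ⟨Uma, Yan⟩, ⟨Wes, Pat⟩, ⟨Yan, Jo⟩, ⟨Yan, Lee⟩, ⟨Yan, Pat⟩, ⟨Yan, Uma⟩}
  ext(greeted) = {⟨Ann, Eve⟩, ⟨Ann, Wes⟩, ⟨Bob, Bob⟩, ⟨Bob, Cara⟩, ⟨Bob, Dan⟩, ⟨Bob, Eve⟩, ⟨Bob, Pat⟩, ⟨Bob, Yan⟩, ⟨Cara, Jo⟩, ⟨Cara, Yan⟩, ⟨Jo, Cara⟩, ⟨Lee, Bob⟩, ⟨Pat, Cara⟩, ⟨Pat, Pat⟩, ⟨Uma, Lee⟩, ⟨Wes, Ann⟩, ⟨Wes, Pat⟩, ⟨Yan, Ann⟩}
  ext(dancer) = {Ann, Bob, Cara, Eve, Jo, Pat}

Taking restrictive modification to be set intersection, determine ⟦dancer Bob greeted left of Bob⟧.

⟦Bob greeted⟧ = {x : ⟨Bob, x⟩ ∈ ⟦greeted⟧} = {Bob, Cara, Dan, Eve, Pat, Yan}
⟦left of Bob⟧ = {x : ⟨x, Bob⟩ ∈ ⟦left of⟧} = {Ann, Dan, Lee, Uma}
⟦dancer⟧ = {Ann, Bob, Cara, Eve, Jo, Pat}
… ∩ ⟦Bob greeted⟧ = {Ann, Bob, Cara, Eve, Jo, Pat} ∩ {Bob, Cara, Dan, Eve, Pat, Yan} = {Bob, Cara, Eve, Pat}
… ∩ ⟦left of Bob⟧ = {Bob, Cara, Eve, Pat} ∩ {Ann, Dan, Lee, Uma} = ∅
So ⟦dancer Bob greeted left of Bob⟧ = { }.

{ }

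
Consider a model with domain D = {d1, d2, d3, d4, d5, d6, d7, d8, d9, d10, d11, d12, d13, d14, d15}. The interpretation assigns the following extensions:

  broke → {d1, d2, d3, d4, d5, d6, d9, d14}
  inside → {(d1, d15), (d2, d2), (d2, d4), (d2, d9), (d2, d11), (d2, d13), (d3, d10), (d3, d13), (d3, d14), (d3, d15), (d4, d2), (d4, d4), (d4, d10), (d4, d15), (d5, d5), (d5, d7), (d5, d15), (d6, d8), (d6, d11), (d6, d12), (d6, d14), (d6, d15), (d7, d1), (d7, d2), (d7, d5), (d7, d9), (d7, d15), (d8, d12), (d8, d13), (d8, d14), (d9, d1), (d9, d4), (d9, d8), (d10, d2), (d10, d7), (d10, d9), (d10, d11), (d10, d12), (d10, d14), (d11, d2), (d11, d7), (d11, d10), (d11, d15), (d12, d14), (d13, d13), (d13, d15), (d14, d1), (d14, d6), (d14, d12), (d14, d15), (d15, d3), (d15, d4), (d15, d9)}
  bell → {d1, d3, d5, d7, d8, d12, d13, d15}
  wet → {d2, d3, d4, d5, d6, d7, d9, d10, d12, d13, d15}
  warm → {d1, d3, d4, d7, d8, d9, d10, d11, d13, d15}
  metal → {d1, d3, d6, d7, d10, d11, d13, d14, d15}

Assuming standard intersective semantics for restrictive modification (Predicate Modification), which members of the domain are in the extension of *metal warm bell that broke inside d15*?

⟦that broke⟧ = ⟦broke⟧ = {d1, d2, d3, d4, d5, d6, d9, d14}
⟦inside d15⟧ = {x : ⟨x, d15⟩ ∈ ⟦inside⟧} = {d1, d3, d4, d5, d6, d7, d11, d13, d14}
⟦bell⟧ = {d1, d3, d5, d7, d8, d12, d13, d15}
… ∩ ⟦that broke⟧ = {d1, d3, d5, d7, d8, d12, d13, d15} ∩ {d1, d2, d3, d4, d5, d6, d9, d14} = {d1, d3, d5}
… ∩ ⟦inside d15⟧ = {d1, d3, d5} ∩ {d1, d3, d4, d5, d6, d7, d11, d13, d14} = {d1, d3, d5}
… ∩ ⟦metal⟧ = {d1, d3, d5} ∩ {d1, d3, d6, d7, d10, d11, d13, d14, d15} = {d1, d3}
… ∩ ⟦warm⟧ = {d1, d3} ∩ {d1, d3, d4, d7, d8, d9, d10, d11, d13, d15} = {d1, d3}
So ⟦metal warm bell that broke inside d15⟧ = {d1, d3}.

{d1, d3}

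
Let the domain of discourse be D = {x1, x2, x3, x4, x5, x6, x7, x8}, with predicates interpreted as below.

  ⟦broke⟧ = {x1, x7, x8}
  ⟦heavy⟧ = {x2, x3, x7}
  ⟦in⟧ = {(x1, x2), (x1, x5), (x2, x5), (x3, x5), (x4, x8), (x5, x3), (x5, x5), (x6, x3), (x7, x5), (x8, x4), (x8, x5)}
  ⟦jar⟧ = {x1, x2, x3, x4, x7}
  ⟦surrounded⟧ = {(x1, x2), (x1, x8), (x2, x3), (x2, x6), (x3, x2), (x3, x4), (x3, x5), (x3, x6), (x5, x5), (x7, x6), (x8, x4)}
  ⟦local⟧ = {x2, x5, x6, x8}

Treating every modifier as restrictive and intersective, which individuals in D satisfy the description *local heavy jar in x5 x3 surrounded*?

{x2}

⟦in x5⟧ = {x : ⟨x, x5⟩ ∈ ⟦in⟧} = {x1, x2, x3, x5, x7, x8}
⟦x3 surrounded⟧ = {x : ⟨x3, x⟩ ∈ ⟦surrounded⟧} = {x2, x4, x5, x6}
⟦jar⟧ = {x1, x2, x3, x4, x7}
… ∩ ⟦in x5⟧ = {x1, x2, x3, x4, x7} ∩ {x1, x2, x3, x5, x7, x8} = {x1, x2, x3, x7}
… ∩ ⟦x3 surrounded⟧ = {x1, x2, x3, x7} ∩ {x2, x4, x5, x6} = {x2}
… ∩ ⟦local⟧ = {x2} ∩ {x2, x5, x6, x8} = {x2}
… ∩ ⟦heavy⟧ = {x2} ∩ {x2, x3, x7} = {x2}
So ⟦local heavy jar in x5 x3 surrounded⟧ = {x2}.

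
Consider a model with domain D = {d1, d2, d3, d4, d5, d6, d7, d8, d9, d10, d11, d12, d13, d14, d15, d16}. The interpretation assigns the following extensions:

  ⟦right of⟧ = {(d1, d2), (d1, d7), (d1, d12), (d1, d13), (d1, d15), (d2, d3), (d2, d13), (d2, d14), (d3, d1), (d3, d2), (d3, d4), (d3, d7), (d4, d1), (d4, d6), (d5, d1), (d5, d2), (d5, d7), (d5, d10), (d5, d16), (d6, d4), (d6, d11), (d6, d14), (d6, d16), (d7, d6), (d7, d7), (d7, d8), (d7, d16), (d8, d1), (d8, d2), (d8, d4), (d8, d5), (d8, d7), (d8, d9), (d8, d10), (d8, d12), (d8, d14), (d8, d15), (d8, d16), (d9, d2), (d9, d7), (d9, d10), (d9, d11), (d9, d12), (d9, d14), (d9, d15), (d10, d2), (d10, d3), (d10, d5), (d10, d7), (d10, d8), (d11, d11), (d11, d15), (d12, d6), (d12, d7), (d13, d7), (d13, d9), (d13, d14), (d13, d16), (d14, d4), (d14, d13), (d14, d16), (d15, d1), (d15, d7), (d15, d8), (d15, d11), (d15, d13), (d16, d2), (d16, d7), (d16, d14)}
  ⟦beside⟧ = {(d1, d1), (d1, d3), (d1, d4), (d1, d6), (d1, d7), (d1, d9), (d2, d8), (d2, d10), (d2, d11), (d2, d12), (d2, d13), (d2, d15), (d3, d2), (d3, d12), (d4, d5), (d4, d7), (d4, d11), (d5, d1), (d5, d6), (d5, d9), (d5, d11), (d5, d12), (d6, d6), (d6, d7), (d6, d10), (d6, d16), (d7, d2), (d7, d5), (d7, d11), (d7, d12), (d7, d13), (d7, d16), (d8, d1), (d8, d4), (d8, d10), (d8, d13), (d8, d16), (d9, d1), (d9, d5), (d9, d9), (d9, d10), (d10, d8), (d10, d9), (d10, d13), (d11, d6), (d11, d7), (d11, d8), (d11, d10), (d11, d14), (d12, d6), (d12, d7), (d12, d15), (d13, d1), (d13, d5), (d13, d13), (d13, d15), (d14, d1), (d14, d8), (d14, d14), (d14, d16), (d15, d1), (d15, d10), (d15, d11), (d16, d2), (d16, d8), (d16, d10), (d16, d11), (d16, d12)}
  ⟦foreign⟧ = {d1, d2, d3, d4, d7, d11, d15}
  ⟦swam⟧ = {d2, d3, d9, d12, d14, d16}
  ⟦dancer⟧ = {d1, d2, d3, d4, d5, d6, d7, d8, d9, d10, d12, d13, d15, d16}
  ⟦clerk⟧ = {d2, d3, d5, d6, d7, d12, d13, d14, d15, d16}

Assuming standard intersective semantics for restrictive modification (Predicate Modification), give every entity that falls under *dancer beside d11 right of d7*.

⟦beside d11⟧ = {x : ⟨x, d11⟩ ∈ ⟦beside⟧} = {d2, d4, d5, d7, d15, d16}
⟦right of d7⟧ = {x : ⟨x, d7⟩ ∈ ⟦right of⟧} = {d1, d3, d5, d7, d8, d9, d10, d12, d13, d15, d16}
⟦dancer⟧ = {d1, d2, d3, d4, d5, d6, d7, d8, d9, d10, d12, d13, d15, d16}
… ∩ ⟦beside d11⟧ = {d1, d2, d3, d4, d5, d6, d7, d8, d9, d10, d12, d13, d15, d16} ∩ {d2, d4, d5, d7, d15, d16} = {d2, d4, d5, d7, d15, d16}
… ∩ ⟦right of d7⟧ = {d2, d4, d5, d7, d15, d16} ∩ {d1, d3, d5, d7, d8, d9, d10, d12, d13, d15, d16} = {d5, d7, d15, d16}
So ⟦dancer beside d11 right of d7⟧ = {d5, d7, d15, d16}.

{d5, d7, d15, d16}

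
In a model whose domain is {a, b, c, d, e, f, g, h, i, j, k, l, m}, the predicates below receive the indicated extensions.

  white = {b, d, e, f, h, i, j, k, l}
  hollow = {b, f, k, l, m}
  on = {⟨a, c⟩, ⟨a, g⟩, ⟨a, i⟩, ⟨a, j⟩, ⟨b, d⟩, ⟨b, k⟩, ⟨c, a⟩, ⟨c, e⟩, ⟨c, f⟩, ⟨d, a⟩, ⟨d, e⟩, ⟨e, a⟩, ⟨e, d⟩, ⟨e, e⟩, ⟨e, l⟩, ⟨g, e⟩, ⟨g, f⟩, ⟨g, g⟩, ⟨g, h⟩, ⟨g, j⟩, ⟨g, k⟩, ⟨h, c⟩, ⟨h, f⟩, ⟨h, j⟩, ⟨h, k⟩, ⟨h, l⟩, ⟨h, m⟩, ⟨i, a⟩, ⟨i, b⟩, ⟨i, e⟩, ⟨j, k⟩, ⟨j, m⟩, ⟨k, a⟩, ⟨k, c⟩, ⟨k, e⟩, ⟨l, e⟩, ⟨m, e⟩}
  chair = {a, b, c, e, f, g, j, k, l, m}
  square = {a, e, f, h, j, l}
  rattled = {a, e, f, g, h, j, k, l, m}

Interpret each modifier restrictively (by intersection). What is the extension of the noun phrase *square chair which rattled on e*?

{e, l}

⟦which rattled⟧ = ⟦rattled⟧ = {a, e, f, g, h, j, k, l, m}
⟦on e⟧ = {x : ⟨x, e⟩ ∈ ⟦on⟧} = {c, d, e, g, i, k, l, m}
⟦chair⟧ = {a, b, c, e, f, g, j, k, l, m}
… ∩ ⟦which rattled⟧ = {a, b, c, e, f, g, j, k, l, m} ∩ {a, e, f, g, h, j, k, l, m} = {a, e, f, g, j, k, l, m}
… ∩ ⟦on e⟧ = {a, e, f, g, j, k, l, m} ∩ {c, d, e, g, i, k, l, m} = {e, g, k, l, m}
… ∩ ⟦square⟧ = {e, g, k, l, m} ∩ {a, e, f, h, j, l} = {e, l}
So ⟦square chair which rattled on e⟧ = {e, l}.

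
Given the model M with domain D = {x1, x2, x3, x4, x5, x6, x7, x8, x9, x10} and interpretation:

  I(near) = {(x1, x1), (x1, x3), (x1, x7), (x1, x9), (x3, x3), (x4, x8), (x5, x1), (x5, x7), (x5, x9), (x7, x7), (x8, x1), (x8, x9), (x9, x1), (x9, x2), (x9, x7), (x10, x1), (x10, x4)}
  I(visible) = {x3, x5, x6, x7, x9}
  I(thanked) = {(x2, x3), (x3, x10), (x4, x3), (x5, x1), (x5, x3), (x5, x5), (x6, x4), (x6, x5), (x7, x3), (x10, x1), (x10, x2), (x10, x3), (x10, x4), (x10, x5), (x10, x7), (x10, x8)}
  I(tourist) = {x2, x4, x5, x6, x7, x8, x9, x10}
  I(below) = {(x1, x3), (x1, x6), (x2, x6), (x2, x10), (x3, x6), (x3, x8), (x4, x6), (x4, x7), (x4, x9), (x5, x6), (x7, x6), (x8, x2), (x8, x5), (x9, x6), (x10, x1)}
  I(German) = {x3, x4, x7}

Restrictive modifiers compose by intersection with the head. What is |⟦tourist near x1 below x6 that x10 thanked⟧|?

⟦near x1⟧ = {x : ⟨x, x1⟩ ∈ ⟦near⟧} = {x1, x5, x8, x9, x10}
⟦below x6⟧ = {x : ⟨x, x6⟩ ∈ ⟦below⟧} = {x1, x2, x3, x4, x5, x7, x9}
⟦that x10 thanked⟧ = {x : ⟨x10, x⟩ ∈ ⟦thanked⟧} = {x1, x2, x3, x4, x5, x7, x8}
⟦tourist⟧ = {x2, x4, x5, x6, x7, x8, x9, x10}
… ∩ ⟦near x1⟧ = {x2, x4, x5, x6, x7, x8, x9, x10} ∩ {x1, x5, x8, x9, x10} = {x5, x8, x9, x10}
… ∩ ⟦below x6⟧ = {x5, x8, x9, x10} ∩ {x1, x2, x3, x4, x5, x7, x9} = {x5, x9}
… ∩ ⟦that x10 thanked⟧ = {x5, x9} ∩ {x1, x2, x3, x4, x5, x7, x8} = {x5}
⟦tourist near x1 below x6 that x10 thanked⟧ = {x5}, so the cardinality is 1.

1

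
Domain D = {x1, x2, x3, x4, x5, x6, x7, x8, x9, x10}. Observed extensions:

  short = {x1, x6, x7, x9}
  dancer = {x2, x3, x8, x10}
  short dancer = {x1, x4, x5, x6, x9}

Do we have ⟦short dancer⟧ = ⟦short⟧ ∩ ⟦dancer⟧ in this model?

no

⟦short⟧ ∩ ⟦dancer⟧ = {x1, x6, x7, x9} ∩ {x2, x3, x8, x10} = ∅
Observed ⟦short dancer⟧ = {x1, x4, x5, x6, x9}.
These differ, so the modifier is not intersective in this model.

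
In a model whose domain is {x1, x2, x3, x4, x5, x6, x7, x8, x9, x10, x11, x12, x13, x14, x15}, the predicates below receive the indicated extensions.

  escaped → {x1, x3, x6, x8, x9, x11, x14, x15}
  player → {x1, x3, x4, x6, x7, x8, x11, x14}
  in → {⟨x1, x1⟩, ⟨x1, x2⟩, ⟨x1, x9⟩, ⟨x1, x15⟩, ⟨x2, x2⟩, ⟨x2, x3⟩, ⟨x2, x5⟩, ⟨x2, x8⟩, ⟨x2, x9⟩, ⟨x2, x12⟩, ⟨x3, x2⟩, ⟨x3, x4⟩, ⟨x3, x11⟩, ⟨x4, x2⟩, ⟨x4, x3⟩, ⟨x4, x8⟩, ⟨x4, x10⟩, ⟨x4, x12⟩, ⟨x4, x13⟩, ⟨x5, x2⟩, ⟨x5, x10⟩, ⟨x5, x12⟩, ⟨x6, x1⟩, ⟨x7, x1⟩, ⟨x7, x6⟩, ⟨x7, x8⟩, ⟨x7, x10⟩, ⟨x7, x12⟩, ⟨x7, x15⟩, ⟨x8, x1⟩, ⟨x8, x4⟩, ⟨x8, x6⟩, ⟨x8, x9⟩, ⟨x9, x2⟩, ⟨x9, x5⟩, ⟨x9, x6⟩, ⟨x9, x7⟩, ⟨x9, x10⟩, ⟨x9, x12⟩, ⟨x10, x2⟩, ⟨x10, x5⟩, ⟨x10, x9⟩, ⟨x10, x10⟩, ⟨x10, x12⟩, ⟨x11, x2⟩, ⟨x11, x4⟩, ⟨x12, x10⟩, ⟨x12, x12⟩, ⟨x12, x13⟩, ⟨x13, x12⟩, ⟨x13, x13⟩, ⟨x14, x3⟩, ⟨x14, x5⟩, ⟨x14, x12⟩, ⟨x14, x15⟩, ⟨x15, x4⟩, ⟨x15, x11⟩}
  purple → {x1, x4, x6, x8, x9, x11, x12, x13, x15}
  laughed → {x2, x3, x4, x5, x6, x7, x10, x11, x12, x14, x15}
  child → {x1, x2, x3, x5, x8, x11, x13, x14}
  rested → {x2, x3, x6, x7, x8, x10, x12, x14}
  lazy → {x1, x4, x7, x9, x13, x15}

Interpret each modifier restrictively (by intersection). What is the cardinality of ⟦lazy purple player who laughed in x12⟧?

⟦who laughed⟧ = ⟦laughed⟧ = {x2, x3, x4, x5, x6, x7, x10, x11, x12, x14, x15}
⟦in x12⟧ = {x : ⟨x, x12⟩ ∈ ⟦in⟧} = {x2, x4, x5, x7, x9, x10, x12, x13, x14}
⟦player⟧ = {x1, x3, x4, x6, x7, x8, x11, x14}
… ∩ ⟦who laughed⟧ = {x1, x3, x4, x6, x7, x8, x11, x14} ∩ {x2, x3, x4, x5, x6, x7, x10, x11, x12, x14, x15} = {x3, x4, x6, x7, x11, x14}
… ∩ ⟦in x12⟧ = {x3, x4, x6, x7, x11, x14} ∩ {x2, x4, x5, x7, x9, x10, x12, x13, x14} = {x4, x7, x14}
… ∩ ⟦lazy⟧ = {x4, x7, x14} ∩ {x1, x4, x7, x9, x13, x15} = {x4, x7}
… ∩ ⟦purple⟧ = {x4, x7} ∩ {x1, x4, x6, x8, x9, x11, x12, x13, x15} = {x4}
⟦lazy purple player who laughed in x12⟧ = {x4}, so the cardinality is 1.

1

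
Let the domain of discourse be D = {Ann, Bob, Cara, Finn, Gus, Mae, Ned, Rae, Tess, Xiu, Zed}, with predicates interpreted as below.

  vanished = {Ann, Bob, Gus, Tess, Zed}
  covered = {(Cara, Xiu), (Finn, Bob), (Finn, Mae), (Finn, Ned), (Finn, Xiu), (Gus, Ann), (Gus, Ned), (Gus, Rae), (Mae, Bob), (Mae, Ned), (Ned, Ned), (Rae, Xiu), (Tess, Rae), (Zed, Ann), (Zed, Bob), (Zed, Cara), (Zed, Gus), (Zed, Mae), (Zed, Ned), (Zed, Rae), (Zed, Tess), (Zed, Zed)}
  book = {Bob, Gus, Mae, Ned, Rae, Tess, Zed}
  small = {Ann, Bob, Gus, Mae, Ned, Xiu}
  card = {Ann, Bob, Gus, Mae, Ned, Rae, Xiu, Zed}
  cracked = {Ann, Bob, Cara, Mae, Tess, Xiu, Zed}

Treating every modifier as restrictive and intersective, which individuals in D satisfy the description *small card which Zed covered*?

{Ann, Bob, Gus, Mae, Ned}

⟦which Zed covered⟧ = {x : ⟨Zed, x⟩ ∈ ⟦covered⟧} = {Ann, Bob, Cara, Gus, Mae, Ned, Rae, Tess, Zed}
⟦card⟧ = {Ann, Bob, Gus, Mae, Ned, Rae, Xiu, Zed}
… ∩ ⟦which Zed covered⟧ = {Ann, Bob, Gus, Mae, Ned, Rae, Xiu, Zed} ∩ {Ann, Bob, Cara, Gus, Mae, Ned, Rae, Tess, Zed} = {Ann, Bob, Gus, Mae, Ned, Rae, Zed}
… ∩ ⟦small⟧ = {Ann, Bob, Gus, Mae, Ned, Rae, Zed} ∩ {Ann, Bob, Gus, Mae, Ned, Xiu} = {Ann, Bob, Gus, Mae, Ned}
So ⟦small card which Zed covered⟧ = {Ann, Bob, Gus, Mae, Ned}.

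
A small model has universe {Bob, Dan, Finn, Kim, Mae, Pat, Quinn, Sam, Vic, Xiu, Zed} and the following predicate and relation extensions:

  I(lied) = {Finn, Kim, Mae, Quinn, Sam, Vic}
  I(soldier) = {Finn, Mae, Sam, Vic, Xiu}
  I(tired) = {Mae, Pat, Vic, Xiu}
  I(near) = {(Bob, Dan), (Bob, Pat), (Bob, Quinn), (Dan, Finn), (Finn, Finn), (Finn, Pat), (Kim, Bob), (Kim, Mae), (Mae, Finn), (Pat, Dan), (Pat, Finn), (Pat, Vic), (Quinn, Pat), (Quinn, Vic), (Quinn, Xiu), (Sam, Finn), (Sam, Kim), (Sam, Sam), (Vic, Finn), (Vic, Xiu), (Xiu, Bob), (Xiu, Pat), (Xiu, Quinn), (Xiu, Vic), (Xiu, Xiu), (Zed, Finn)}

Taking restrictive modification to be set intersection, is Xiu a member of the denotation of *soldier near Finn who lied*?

no

⟦near Finn⟧ = {x : ⟨x, Finn⟩ ∈ ⟦near⟧} = {Dan, Finn, Mae, Pat, Sam, Vic, Zed}
⟦who lied⟧ = ⟦lied⟧ = {Finn, Kim, Mae, Quinn, Sam, Vic}
⟦soldier⟧ = {Finn, Mae, Sam, Vic, Xiu}
… ∩ ⟦near Finn⟧ = {Finn, Mae, Sam, Vic, Xiu} ∩ {Dan, Finn, Mae, Pat, Sam, Vic, Zed} = {Finn, Mae, Sam, Vic}
… ∩ ⟦who lied⟧ = {Finn, Mae, Sam, Vic} ∩ {Finn, Kim, Mae, Quinn, Sam, Vic} = {Finn, Mae, Sam, Vic}
⟦soldier near Finn who lied⟧ = {Finn, Mae, Sam, Vic}; Xiu ∉ this set.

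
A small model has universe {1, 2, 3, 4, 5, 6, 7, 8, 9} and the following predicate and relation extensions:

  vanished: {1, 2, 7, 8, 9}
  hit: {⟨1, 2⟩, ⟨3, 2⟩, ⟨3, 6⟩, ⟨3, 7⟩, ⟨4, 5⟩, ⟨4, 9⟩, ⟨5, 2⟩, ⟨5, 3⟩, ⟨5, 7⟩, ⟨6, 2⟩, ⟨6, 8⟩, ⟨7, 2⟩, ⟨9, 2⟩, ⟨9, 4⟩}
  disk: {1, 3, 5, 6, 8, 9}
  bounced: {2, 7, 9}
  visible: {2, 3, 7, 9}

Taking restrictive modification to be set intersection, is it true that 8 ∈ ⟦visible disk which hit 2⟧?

⟦which hit 2⟧ = {x : ⟨x, 2⟩ ∈ ⟦hit⟧} = {1, 3, 5, 6, 7, 9}
⟦disk⟧ = {1, 3, 5, 6, 8, 9}
… ∩ ⟦which hit 2⟧ = {1, 3, 5, 6, 8, 9} ∩ {1, 3, 5, 6, 7, 9} = {1, 3, 5, 6, 9}
… ∩ ⟦visible⟧ = {1, 3, 5, 6, 9} ∩ {2, 3, 7, 9} = {3, 9}
⟦visible disk which hit 2⟧ = {3, 9}; 8 ∉ this set.

no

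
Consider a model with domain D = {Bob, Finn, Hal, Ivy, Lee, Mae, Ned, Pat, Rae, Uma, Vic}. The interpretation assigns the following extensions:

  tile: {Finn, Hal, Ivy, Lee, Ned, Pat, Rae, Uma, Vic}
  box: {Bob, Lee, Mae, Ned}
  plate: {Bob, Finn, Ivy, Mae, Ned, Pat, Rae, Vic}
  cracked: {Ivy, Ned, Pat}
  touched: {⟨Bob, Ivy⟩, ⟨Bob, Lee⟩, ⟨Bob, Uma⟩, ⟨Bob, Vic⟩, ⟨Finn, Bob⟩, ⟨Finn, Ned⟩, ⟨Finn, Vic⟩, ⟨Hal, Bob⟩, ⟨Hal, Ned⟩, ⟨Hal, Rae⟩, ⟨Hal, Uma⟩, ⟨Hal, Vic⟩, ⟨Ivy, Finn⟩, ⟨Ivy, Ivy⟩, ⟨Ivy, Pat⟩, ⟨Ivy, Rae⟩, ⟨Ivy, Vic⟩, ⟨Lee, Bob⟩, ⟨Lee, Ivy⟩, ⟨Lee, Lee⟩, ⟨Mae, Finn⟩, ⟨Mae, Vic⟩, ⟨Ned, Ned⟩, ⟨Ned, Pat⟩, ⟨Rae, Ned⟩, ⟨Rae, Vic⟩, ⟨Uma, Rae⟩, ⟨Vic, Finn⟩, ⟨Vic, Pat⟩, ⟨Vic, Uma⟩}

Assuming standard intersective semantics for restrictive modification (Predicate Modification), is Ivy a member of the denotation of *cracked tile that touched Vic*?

⟦that touched Vic⟧ = {x : ⟨x, Vic⟩ ∈ ⟦touched⟧} = {Bob, Finn, Hal, Ivy, Mae, Rae}
⟦tile⟧ = {Finn, Hal, Ivy, Lee, Ned, Pat, Rae, Uma, Vic}
… ∩ ⟦that touched Vic⟧ = {Finn, Hal, Ivy, Lee, Ned, Pat, Rae, Uma, Vic} ∩ {Bob, Finn, Hal, Ivy, Mae, Rae} = {Finn, Hal, Ivy, Rae}
… ∩ ⟦cracked⟧ = {Finn, Hal, Ivy, Rae} ∩ {Ivy, Ned, Pat} = {Ivy}
⟦cracked tile that touched Vic⟧ = {Ivy}; Ivy ∈ this set.

yes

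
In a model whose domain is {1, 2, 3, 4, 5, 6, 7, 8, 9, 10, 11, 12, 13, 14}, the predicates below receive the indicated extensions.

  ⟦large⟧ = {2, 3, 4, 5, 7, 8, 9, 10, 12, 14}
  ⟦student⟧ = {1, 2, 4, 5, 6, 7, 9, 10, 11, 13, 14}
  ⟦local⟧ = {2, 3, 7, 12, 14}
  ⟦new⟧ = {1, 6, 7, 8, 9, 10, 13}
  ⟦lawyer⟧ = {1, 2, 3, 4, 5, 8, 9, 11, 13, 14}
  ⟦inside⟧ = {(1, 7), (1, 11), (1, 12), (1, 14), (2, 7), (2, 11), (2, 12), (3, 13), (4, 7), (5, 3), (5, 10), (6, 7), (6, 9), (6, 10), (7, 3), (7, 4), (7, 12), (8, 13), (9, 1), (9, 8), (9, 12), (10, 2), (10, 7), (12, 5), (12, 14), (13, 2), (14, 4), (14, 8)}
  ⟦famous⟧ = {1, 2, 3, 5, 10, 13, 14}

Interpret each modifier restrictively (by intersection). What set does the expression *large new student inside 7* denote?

⟦inside 7⟧ = {x : ⟨x, 7⟩ ∈ ⟦inside⟧} = {1, 2, 4, 6, 10}
⟦student⟧ = {1, 2, 4, 5, 6, 7, 9, 10, 11, 13, 14}
… ∩ ⟦inside 7⟧ = {1, 2, 4, 5, 6, 7, 9, 10, 11, 13, 14} ∩ {1, 2, 4, 6, 10} = {1, 2, 4, 6, 10}
… ∩ ⟦large⟧ = {1, 2, 4, 6, 10} ∩ {2, 3, 4, 5, 7, 8, 9, 10, 12, 14} = {2, 4, 10}
… ∩ ⟦new⟧ = {2, 4, 10} ∩ {1, 6, 7, 8, 9, 10, 13} = {10}
So ⟦large new student inside 7⟧ = {10}.

{10}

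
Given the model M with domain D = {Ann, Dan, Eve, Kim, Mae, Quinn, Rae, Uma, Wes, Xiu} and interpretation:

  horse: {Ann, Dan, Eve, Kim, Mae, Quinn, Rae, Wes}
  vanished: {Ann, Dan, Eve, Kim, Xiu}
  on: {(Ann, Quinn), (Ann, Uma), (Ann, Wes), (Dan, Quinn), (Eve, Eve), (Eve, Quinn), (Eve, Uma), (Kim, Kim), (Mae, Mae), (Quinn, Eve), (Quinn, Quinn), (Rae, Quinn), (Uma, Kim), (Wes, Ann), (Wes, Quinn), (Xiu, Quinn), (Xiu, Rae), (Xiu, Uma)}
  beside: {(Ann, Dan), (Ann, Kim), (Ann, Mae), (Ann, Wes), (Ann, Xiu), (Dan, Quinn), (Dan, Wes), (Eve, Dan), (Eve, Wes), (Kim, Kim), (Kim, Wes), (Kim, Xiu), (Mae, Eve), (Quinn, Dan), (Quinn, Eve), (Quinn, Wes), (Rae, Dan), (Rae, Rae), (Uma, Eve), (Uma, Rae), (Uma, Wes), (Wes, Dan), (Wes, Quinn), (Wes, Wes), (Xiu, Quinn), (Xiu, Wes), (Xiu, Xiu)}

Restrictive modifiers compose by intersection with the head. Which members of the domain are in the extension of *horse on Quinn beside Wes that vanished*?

{Ann, Dan, Eve}

⟦on Quinn⟧ = {x : ⟨x, Quinn⟩ ∈ ⟦on⟧} = {Ann, Dan, Eve, Quinn, Rae, Wes, Xiu}
⟦beside Wes⟧ = {x : ⟨x, Wes⟩ ∈ ⟦beside⟧} = {Ann, Dan, Eve, Kim, Quinn, Uma, Wes, Xiu}
⟦that vanished⟧ = ⟦vanished⟧ = {Ann, Dan, Eve, Kim, Xiu}
⟦horse⟧ = {Ann, Dan, Eve, Kim, Mae, Quinn, Rae, Wes}
… ∩ ⟦on Quinn⟧ = {Ann, Dan, Eve, Kim, Mae, Quinn, Rae, Wes} ∩ {Ann, Dan, Eve, Quinn, Rae, Wes, Xiu} = {Ann, Dan, Eve, Quinn, Rae, Wes}
… ∩ ⟦beside Wes⟧ = {Ann, Dan, Eve, Quinn, Rae, Wes} ∩ {Ann, Dan, Eve, Kim, Quinn, Uma, Wes, Xiu} = {Ann, Dan, Eve, Quinn, Wes}
… ∩ ⟦that vanished⟧ = {Ann, Dan, Eve, Quinn, Wes} ∩ {Ann, Dan, Eve, Kim, Xiu} = {Ann, Dan, Eve}
So ⟦horse on Quinn beside Wes that vanished⟧ = {Ann, Dan, Eve}.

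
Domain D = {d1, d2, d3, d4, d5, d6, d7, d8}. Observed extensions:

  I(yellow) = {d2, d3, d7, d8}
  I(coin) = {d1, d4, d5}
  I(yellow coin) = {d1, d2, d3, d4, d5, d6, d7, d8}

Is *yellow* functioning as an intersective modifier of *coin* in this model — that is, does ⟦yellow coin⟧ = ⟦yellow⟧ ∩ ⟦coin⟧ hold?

⟦yellow⟧ ∩ ⟦coin⟧ = {d2, d3, d7, d8} ∩ {d1, d4, d5} = ∅
Observed ⟦yellow coin⟧ = {d1, d2, d3, d4, d5, d6, d7, d8}.
These differ, so the modifier is not intersective in this model.

no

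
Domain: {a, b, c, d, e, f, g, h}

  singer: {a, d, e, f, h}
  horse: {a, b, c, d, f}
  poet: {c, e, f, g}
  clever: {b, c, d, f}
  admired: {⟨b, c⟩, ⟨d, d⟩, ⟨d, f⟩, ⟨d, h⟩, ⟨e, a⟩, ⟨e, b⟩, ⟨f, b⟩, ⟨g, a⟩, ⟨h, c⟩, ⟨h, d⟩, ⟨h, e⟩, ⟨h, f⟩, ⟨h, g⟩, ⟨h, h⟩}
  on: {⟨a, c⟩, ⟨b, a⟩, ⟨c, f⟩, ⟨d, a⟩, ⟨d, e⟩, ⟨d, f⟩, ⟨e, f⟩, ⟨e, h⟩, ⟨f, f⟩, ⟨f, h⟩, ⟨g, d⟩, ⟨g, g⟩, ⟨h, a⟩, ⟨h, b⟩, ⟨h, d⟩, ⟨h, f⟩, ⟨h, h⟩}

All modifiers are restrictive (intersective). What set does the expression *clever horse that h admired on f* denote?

{c, d, f}

⟦that h admired⟧ = {x : ⟨h, x⟩ ∈ ⟦admired⟧} = {c, d, e, f, g, h}
⟦on f⟧ = {x : ⟨x, f⟩ ∈ ⟦on⟧} = {c, d, e, f, h}
⟦horse⟧ = {a, b, c, d, f}
… ∩ ⟦that h admired⟧ = {a, b, c, d, f} ∩ {c, d, e, f, g, h} = {c, d, f}
… ∩ ⟦on f⟧ = {c, d, f} ∩ {c, d, e, f, h} = {c, d, f}
… ∩ ⟦clever⟧ = {c, d, f} ∩ {b, c, d, f} = {c, d, f}
So ⟦clever horse that h admired on f⟧ = {c, d, f}.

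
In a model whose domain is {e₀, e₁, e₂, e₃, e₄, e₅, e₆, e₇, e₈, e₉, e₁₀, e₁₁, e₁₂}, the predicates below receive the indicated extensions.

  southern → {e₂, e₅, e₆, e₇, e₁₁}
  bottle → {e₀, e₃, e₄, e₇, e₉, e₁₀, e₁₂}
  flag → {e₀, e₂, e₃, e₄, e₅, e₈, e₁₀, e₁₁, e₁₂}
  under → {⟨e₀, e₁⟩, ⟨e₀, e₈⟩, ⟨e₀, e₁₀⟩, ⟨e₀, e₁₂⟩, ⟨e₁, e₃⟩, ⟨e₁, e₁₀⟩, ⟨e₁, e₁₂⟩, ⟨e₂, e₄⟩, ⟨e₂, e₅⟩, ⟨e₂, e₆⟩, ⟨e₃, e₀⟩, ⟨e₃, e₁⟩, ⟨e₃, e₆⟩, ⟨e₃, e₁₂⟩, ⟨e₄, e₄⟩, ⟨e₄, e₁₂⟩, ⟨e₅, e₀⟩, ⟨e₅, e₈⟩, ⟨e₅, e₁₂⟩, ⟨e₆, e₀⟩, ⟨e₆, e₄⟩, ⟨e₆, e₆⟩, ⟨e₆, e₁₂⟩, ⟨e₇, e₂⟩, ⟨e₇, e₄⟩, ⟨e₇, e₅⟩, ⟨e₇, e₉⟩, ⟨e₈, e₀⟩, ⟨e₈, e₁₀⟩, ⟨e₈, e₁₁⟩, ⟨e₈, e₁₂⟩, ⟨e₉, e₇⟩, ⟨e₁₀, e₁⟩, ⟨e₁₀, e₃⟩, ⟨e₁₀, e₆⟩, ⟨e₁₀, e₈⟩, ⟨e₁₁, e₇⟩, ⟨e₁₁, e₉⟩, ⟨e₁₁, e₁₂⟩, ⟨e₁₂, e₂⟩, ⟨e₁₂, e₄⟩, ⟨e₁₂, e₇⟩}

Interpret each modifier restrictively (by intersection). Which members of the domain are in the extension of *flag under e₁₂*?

⟦under e₁₂⟧ = {x : ⟨x, e₁₂⟩ ∈ ⟦under⟧} = {e₀, e₁, e₃, e₄, e₅, e₆, e₈, e₁₁}
⟦flag⟧ = {e₀, e₂, e₃, e₄, e₅, e₈, e₁₀, e₁₁, e₁₂}
… ∩ ⟦under e₁₂⟧ = {e₀, e₂, e₃, e₄, e₅, e₈, e₁₀, e₁₁, e₁₂} ∩ {e₀, e₁, e₃, e₄, e₅, e₆, e₈, e₁₁} = {e₀, e₃, e₄, e₅, e₈, e₁₁}
So ⟦flag under e₁₂⟧ = {e₀, e₃, e₄, e₅, e₈, e₁₁}.

{e₀, e₃, e₄, e₅, e₈, e₁₁}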